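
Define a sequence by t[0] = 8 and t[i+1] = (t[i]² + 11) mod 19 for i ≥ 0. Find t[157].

We have t[0] = 8,  t[1] = 18,  t[2] = 12,  t[3] = 3,  t[4] = 1,  t[5] = 12.
Since t[5] = t[2] = 12, the sequence is eventually periodic: after a pre-period of length 2 it cycles with period 3.
For i ≥ 2, t[i] depends only on (i - 2) mod 3. (157 - 2) mod 3 = 2, so t[157] = t[4] = 1.

1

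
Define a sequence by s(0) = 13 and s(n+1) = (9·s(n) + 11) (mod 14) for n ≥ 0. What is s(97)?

Computing terms: s(0) = 13,  s(1) = 2,  s(2) = 1,  s(3) = 6,  s(4) = 9,  s(5) = 8,  s(6) = 13.
The sequence repeats with period 6.
(97 - 0) mod 6 = 1, so s(97) = s(1) = 2.

2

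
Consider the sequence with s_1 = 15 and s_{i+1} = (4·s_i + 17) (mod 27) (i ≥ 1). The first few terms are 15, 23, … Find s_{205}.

We have s_1 = 15,  s_2 = 23,  s_3 = 1,  s_4 = 21,  s_5 = 20,  s_6 = 16,  s_7 = 0,  s_8 = 17,  s_9 = 4,  s_{10} = 6,  s_{11} = 14,  s_{12} = 19,  s_{13} = 12,  s_{14} = 11,  s_{15} = 7,  s_{16} = 18,  s_{17} = 8,  s_{18} = 22,  s_{19} = 24,  s_{20} = 5,  s_{21} = 10,  s_{22} = 3,  s_{23} = 2,  s_{24} = 25,  s_{25} = 9,  s_{26} = 26,  s_{27} = 13,  s_{28} = 15.
Since s_{28} = s_1 = 15, the sequence is periodic with period 27.
(205 - 1) mod 27 = 15, so s_{205} = s_{16} = 18.

18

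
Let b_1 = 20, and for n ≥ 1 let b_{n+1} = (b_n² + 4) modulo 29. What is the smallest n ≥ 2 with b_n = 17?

5

Listing terms: b_1 = 20,  b_2 = 27,  b_3 = 8,  b_4 = 10,  b_5 = 17,  b_6 = 3,  b_7 = 13,  b_8 = 28,  b_9 = 5,  b_{10} = 0,  b_{11} = 4,  b_{12} = 20.
Since b_{12} = b_1 = 20, the sequence is periodic with period 11.
The value 17 first appears (with n ≥ 2) at b_5.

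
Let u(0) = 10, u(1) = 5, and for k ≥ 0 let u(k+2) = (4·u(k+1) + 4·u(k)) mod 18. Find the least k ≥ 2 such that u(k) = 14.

u(0) = 10,  u(1) = 5,  u(2) = 6,  u(3) = 8,  u(4) = 2,  u(5) = 4,  u(6) = 6,  u(7) = 4,  u(8) = 4,  u(9) = 14,  u(10) = 0,  u(11) = 2,  u(12) = 8,  u(13) = 4,  u(14) = 12,  u(15) = 10,  u(16) = 16,  u(17) = 14,  u(18) = 12,  u(19) = 14,  u(20) = 14,  u(21) = 4,  u(22) = 0,  u(23) = 16,  u(24) = 10,  u(25) = 14,  u(26) = 6,  u(27) = 8.
Since (u(26), u(27)) = (u(2), u(3)) = (6, 8) (two consecutive terms determine the rest), the sequence is eventually periodic: after a pre-period of length 2 it cycles with period 24.
The value 14 first appears (with k ≥ 2) at u(9).

9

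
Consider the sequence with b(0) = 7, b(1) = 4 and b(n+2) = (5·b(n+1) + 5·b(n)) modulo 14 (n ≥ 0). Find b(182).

1

We have b(0) = 7; b(1) = 4; b(2) = 13; b(3) = 1; b(4) = 0; b(5) = 5; b(6) = 11; b(7) = 10; b(8) = 7; b(9) = 1; b(10) = 12; b(11) = 9; b(12) = 7; b(13) = 10; b(14) = 1; b(15) = 13; b(16) = 0; b(17) = 9; b(18) = 3; b(19) = 4; b(20) = 7; b(21) = 13; b(22) = 2; b(23) = 5; b(24) = 7; b(25) = 4.
The sequence repeats with period 24.
(182 - 0) mod 24 = 14, so b(182) = b(14) = 1.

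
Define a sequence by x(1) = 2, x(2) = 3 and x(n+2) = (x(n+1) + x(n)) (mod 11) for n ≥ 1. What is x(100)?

1

x(1) = 2, x(2) = 3, x(3) = 5, x(4) = 8, x(5) = 2, x(6) = 10, x(7) = 1, x(8) = 0, x(9) = 1, x(10) = 1, x(11) = 2, x(12) = 3.
Since (x(11), x(12)) = (x(1), x(2)) = (2, 3) (two consecutive terms determine the rest), the sequence is periodic with period 10.
So x(100) = x(1 + ((100-1) mod 10)) = x(10) = 1.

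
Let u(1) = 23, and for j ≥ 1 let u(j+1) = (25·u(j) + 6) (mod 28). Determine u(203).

7

Listing terms: u(1) = 23,  u(2) = 21,  u(3) = 27,  u(4) = 9,  u(5) = 7,  u(6) = 13,  u(7) = 23.
Since u(7) = u(1) = 23, the sequence is periodic with period 6.
(203 - 1) mod 6 = 4, so u(203) = u(5) = 7.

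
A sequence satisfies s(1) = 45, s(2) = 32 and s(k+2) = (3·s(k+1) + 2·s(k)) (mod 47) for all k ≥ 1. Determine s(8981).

Listing terms: s(1) = 45,  s(2) = 32,  s(3) = 45,  s(4) = 11,  s(5) = 29,  s(6) = 15,  s(7) = 9,  s(8) = 10,  s(9) = 1,  s(10) = 23,  s(11) = 24,  s(12) = 24,  s(13) = 26,  s(14) = 32,  s(15) = 7,  s(16) = 38,  s(17) = 34,  s(18) = 37,  s(19) = 38,  s(20) = 0,  s(21) = 29,  s(22) = 40,  s(23) = 37,  s(24) = 3,  s(25) = 36,  s(26) = 20,  s(27) = 38,  s(28) = 13,  s(29) = 21,  s(30) = 42,  s(31) = 27,  s(32) = 24,  s(33) = 32,  s(34) = 3,  s(35) = 26,  s(36) = 37,  s(37) = 22,  s(38) = 46,  s(39) = 41,  s(40) = 27,  s(41) = 22,  s(42) = 26,  s(43) = 28,  s(44) = 42,  s(45) = 41,  s(46) = 19,  s(47) = 45,  s(48) = 32.
Since (s(47), s(48)) = (s(1), s(2)) = (45, 32) (two consecutive terms determine the rest), the sequence is periodic with period 46.
So s(8981) = s(1 + ((8981-1) mod 46)) = s(11) = 24.

24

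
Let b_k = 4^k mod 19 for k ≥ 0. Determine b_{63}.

Listing terms: b_0 = 1, b_1 = 4, b_2 = 16, b_3 = 7, b_4 = 9, b_5 = 17, b_6 = 11, b_7 = 6, b_8 = 5, b_9 = 1.
The sequence repeats with period 9.
(63 - 0) mod 9 = 0, so b_{63} = b_0 = 1.

1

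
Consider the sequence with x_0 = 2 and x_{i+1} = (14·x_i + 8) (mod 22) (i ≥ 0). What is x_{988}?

4

We have x_0 = 2, x_1 = 14, x_2 = 6, x_3 = 4, x_4 = 20, x_5 = 2.
The sequence repeats with period 5.
So x_{988} = x_{0 + ((988-0) mod 5)} = x_3 = 4.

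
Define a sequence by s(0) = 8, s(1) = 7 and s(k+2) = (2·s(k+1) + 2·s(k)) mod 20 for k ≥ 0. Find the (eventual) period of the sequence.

24

Listing terms: s(0) = 8; s(1) = 7; s(2) = 10; s(3) = 14; s(4) = 8; s(5) = 4; s(6) = 4; s(7) = 16; s(8) = 0; s(9) = 12; s(10) = 4; s(11) = 12; s(12) = 12; s(13) = 8; s(14) = 0; s(15) = 16; s(16) = 12; s(17) = 16; s(18) = 16; s(19) = 4; s(20) = 0; s(21) = 8; s(22) = 16; s(23) = 8; s(24) = 8; s(25) = 12; s(26) = 0; s(27) = 4; s(28) = 8; s(29) = 4.
Since (s(28), s(29)) = (s(4), s(5)) = (8, 4) (two consecutive terms determine the rest), the sequence is eventually periodic: after a pre-period of length 4 it cycles with period 24.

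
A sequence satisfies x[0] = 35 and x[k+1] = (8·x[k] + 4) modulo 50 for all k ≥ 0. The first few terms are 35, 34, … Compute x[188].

x[0] = 35, x[1] = 34, x[2] = 26, x[3] = 12, x[4] = 0, x[5] = 4, x[6] = 36, x[7] = 42, x[8] = 40, x[9] = 24, x[10] = 46, x[11] = 22, x[12] = 30, x[13] = 44, x[14] = 6, x[15] = 2, x[16] = 20, x[17] = 14, x[18] = 16, x[19] = 32, x[20] = 10, x[21] = 34.
Since x[21] = x[1] = 34, the sequence is eventually periodic: after a pre-period of length 1 it cycles with period 20.
For k ≥ 1, x[k] depends only on (k - 1) mod 20. (188 - 1) mod 20 = 7, so x[188] = x[8] = 40.

40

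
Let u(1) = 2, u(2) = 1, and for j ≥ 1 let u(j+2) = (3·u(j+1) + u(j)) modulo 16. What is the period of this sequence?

Listing terms: u(1) = 2,  u(2) = 1,  u(3) = 5,  u(4) = 0,  u(5) = 5,  u(6) = 15,  u(7) = 2,  u(8) = 5,  u(9) = 1,  u(10) = 8,  u(11) = 9,  u(12) = 3,  u(13) = 2,  u(14) = 9,  u(15) = 13,  u(16) = 0,  u(17) = 13,  u(18) = 7,  u(19) = 2,  u(20) = 13,  u(21) = 9,  u(22) = 8,  u(23) = 1,  u(24) = 11,  u(25) = 2,  u(26) = 1.
The sequence repeats with period 24.

24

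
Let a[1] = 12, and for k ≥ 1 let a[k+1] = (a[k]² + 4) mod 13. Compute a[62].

5

a[1] = 12; a[2] = 5; a[3] = 3; a[4] = 0; a[5] = 4; a[6] = 7; a[7] = 1; a[8] = 5.
Since a[8] = a[2] = 5, the sequence is eventually periodic: after a pre-period of length 1 it cycles with period 6.
For k ≥ 2, a[k] depends only on (k - 2) mod 6. (62 - 2) mod 6 = 0, so a[62] = a[2] = 5.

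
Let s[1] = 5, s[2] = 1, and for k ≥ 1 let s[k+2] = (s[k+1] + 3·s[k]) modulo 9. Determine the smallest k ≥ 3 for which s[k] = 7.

Listing terms: s[1] = 5, s[2] = 1, s[3] = 7, s[4] = 1, s[5] = 4, s[6] = 7, s[7] = 1.
Since (s[6], s[7]) = (s[3], s[4]) = (7, 1) (two consecutive terms determine the rest), the sequence is eventually periodic: after a pre-period of length 2 it cycles with period 3.
The value 7 first appears (with k ≥ 3) at s[3].

3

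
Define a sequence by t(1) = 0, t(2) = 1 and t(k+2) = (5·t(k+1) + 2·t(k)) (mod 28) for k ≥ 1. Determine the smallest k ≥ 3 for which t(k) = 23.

Listing terms: t(1) = 0,  t(2) = 1,  t(3) = 5,  t(4) = 27,  t(5) = 5,  t(6) = 23,  t(7) = 13,  t(8) = 27,  t(9) = 21,  t(10) = 19,  t(11) = 25,  t(12) = 23,  t(13) = 25,  t(14) = 3,  t(15) = 9,  t(16) = 23,  t(17) = 21,  t(18) = 11,  t(19) = 13,  t(20) = 3,  t(21) = 13,  t(22) = 15,  t(23) = 17,  t(24) = 3,  t(25) = 21,  t(26) = 27,  t(27) = 9,  t(28) = 15,  t(29) = 9,  t(30) = 19,  t(31) = 1,  t(32) = 15,  t(33) = 21,  t(34) = 23,  t(35) = 17,  t(36) = 19,  t(37) = 17,  t(38) = 11,  t(39) = 5,  t(40) = 19,  t(41) = 21,  t(42) = 3,  t(43) = 1,  t(44) = 11,  t(45) = 1,  t(46) = 27,  t(47) = 25,  t(48) = 11,  t(49) = 21,  t(50) = 15,  t(51) = 5,  t(52) = 27.
Since (t(51), t(52)) = (t(3), t(4)) = (5, 27) (two consecutive terms determine the rest), the sequence is eventually periodic: after a pre-period of length 2 it cycles with period 48.
The value 23 first appears (with k ≥ 3) at t(6).

6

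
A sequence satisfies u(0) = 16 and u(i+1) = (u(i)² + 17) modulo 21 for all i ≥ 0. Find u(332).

17

Computing terms: u(0) = 16,  u(1) = 0,  u(2) = 17,  u(3) = 12,  u(4) = 14,  u(5) = 3,  u(6) = 5,  u(7) = 0.
Since u(7) = u(1) = 0, the sequence is eventually periodic: after a pre-period of length 1 it cycles with period 6.
For i ≥ 1, u(i) depends only on (i - 1) mod 6. (332 - 1) mod 6 = 1, so u(332) = u(2) = 17.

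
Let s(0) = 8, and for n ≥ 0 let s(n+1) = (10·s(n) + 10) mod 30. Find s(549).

20

Computing terms: s(0) = 8; s(1) = 0; s(2) = 10; s(3) = 20; s(4) = 0.
Since s(4) = s(1) = 0, the sequence is eventually periodic: after a pre-period of length 1 it cycles with period 3.
For n ≥ 1, s(n) depends only on (n - 1) mod 3. (549 - 1) mod 3 = 2, so s(549) = s(3) = 20.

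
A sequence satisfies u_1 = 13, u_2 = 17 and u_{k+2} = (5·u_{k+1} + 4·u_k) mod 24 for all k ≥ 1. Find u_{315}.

17

We have u_1 = 13; u_2 = 17; u_3 = 17; u_4 = 9; u_5 = 17; u_6 = 1; u_7 = 1; u_8 = 9; u_9 = 1; u_{10} = 17; u_{11} = 17.
Since (u_{10}, u_{11}) = (u_2, u_3) = (17, 17) (two consecutive terms determine the rest), the sequence is eventually periodic: after a pre-period of length 1 it cycles with period 8.
For k ≥ 2, u_k depends only on (k - 2) mod 8. (315 - 2) mod 8 = 1, so u_{315} = u_3 = 17.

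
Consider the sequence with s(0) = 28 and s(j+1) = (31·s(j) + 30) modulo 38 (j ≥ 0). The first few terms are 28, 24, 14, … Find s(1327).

Listing terms: s(0) = 28; s(1) = 24; s(2) = 14; s(3) = 8; s(4) = 12; s(5) = 22; s(6) = 28.
The sequence repeats with period 6.
(1327 - 0) mod 6 = 1, so s(1327) = s(1) = 24.

24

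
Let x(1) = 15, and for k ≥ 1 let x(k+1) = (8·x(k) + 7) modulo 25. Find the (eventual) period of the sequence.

20

x(1) = 15, x(2) = 2, x(3) = 23, x(4) = 16, x(5) = 10, x(6) = 12, x(7) = 3, x(8) = 6, x(9) = 5, x(10) = 22, x(11) = 8, x(12) = 21, x(13) = 0, x(14) = 7, x(15) = 13, x(16) = 11, x(17) = 20, x(18) = 17, x(19) = 18, x(20) = 1, x(21) = 15.
Since x(21) = x(1) = 15, the sequence is periodic with period 20.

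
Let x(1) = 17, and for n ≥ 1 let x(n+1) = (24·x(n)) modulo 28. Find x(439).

24

We have x(1) = 17, x(2) = 16, x(3) = 20, x(4) = 4, x(5) = 12, x(6) = 8, x(7) = 24, x(8) = 16.
Since x(8) = x(2) = 16, the sequence is eventually periodic: after a pre-period of length 1 it cycles with period 6.
For n ≥ 2, x(n) depends only on (n - 2) mod 6. (439 - 2) mod 6 = 5, so x(439) = x(7) = 24.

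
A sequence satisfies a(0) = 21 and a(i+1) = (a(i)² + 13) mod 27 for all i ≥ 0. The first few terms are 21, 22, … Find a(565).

23

We have a(0) = 21; a(1) = 22; a(2) = 11; a(3) = 26; a(4) = 14; a(5) = 20; a(6) = 8; a(7) = 23; a(8) = 2; a(9) = 17; a(10) = 5; a(11) = 11.
Since a(11) = a(2) = 11, the sequence is eventually periodic: after a pre-period of length 2 it cycles with period 9.
For i ≥ 2, a(i) depends only on (i - 2) mod 9. (565 - 2) mod 9 = 5, so a(565) = a(7) = 23.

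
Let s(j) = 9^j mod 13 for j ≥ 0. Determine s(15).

Listing terms: s(0) = 1; s(1) = 9; s(2) = 3; s(3) = 1.
Since s(3) = s(0) = 1, the sequence is periodic with period 3.
So s(15) = s(0 + ((15-0) mod 3)) = s(0) = 1.

1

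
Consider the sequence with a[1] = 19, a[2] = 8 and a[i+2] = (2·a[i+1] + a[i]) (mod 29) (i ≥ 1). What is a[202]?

Listing terms: a[1] = 19, a[2] = 8, a[3] = 6, a[4] = 20, a[5] = 17, a[6] = 25, a[7] = 9, a[8] = 14, a[9] = 8, a[10] = 1, a[11] = 10, a[12] = 21, a[13] = 23, a[14] = 9, a[15] = 12, a[16] = 4, a[17] = 20, a[18] = 15, a[19] = 21, a[20] = 28, a[21] = 19, a[22] = 8.
The sequence repeats with period 20.
So a[202] = a[1 + ((202-1) mod 20)] = a[2] = 8.

8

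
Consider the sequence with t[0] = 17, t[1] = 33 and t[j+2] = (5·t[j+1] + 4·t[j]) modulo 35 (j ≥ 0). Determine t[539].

We have t[0] = 17,  t[1] = 33,  t[2] = 23,  t[3] = 2,  t[4] = 32,  t[5] = 28,  t[6] = 23,  t[7] = 17,  t[8] = 2,  t[9] = 8,  t[10] = 13,  t[11] = 27,  t[12] = 12,  t[13] = 28,  t[14] = 13,  t[15] = 2,  t[16] = 27,  t[17] = 3,  t[18] = 18,  t[19] = 32,  t[20] = 22,  t[21] = 28,  t[22] = 18,  t[23] = 27,  t[24] = 32,  t[25] = 23,  t[26] = 33,  t[27] = 12,  t[28] = 17,  t[29] = 28,  t[30] = 33,  t[31] = 32,  t[32] = 12,  t[33] = 13,  t[34] = 8,  t[35] = 22,  t[36] = 2,  t[37] = 28,  t[38] = 8,  t[39] = 12,  t[40] = 22,  t[41] = 18,  t[42] = 3,  t[43] = 17,  t[44] = 27,  t[45] = 28,  t[46] = 3,  t[47] = 22,  t[48] = 17,  t[49] = 33.
The sequence repeats with period 48.
(539 - 0) mod 48 = 11, so t[539] = t[11] = 27.

27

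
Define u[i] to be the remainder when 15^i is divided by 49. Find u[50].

u[1] = 15,  u[2] = 29,  u[3] = 43,  u[4] = 8,  u[5] = 22,  u[6] = 36,  u[7] = 1,  u[8] = 15.
Since u[8] = u[1] = 15, the sequence is periodic with period 7.
So u[50] = u[1 + ((50-1) mod 7)] = u[1] = 15.

15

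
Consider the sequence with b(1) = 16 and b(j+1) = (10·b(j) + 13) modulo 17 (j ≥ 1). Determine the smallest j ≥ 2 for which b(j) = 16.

Listing terms: b(1) = 16; b(2) = 3; b(3) = 9; b(4) = 1; b(5) = 6; b(6) = 5; b(7) = 12; b(8) = 14; b(9) = 0; b(10) = 13; b(11) = 7; b(12) = 15; b(13) = 10; b(14) = 11; b(15) = 4; b(16) = 2; b(17) = 16.
The sequence repeats with period 16.
The value 16 next appears (with j ≥ 2) at b(17).

17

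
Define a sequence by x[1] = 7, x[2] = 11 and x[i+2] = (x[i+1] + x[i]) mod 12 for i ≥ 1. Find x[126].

4

Computing terms: x[1] = 7,  x[2] = 11,  x[3] = 6,  x[4] = 5,  x[5] = 11,  x[6] = 4,  x[7] = 3,  x[8] = 7,  x[9] = 10,  x[10] = 5,  x[11] = 3,  x[12] = 8,  x[13] = 11,  x[14] = 7,  x[15] = 6,  x[16] = 1,  x[17] = 7,  x[18] = 8,  x[19] = 3,  x[20] = 11,  x[21] = 2,  x[22] = 1,  x[23] = 3,  x[24] = 4,  x[25] = 7,  x[26] = 11.
Since (x[25], x[26]) = (x[1], x[2]) = (7, 11) (two consecutive terms determine the rest), the sequence is periodic with period 24.
So x[126] = x[1 + ((126-1) mod 24)] = x[6] = 4.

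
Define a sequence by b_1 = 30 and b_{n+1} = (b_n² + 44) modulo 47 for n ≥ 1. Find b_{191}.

14

Listing terms: b_1 = 30,  b_2 = 4,  b_3 = 13,  b_4 = 25,  b_5 = 11,  b_6 = 24,  b_7 = 9,  b_8 = 31,  b_9 = 18,  b_{10} = 39,  b_{11} = 14,  b_{12} = 5,  b_{13} = 22,  b_{14} = 11.
Since b_{14} = b_5 = 11, the sequence is eventually periodic: after a pre-period of length 4 it cycles with period 9.
For n ≥ 5, b_n depends only on (n - 5) mod 9. (191 - 5) mod 9 = 6, so b_{191} = b_{11} = 14.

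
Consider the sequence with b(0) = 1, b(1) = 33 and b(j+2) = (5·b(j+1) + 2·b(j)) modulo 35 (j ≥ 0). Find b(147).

We have b(0) = 1; b(1) = 33; b(2) = 27; b(3) = 26; b(4) = 9; b(5) = 27; b(6) = 13; b(7) = 14; b(8) = 26; b(9) = 18; b(10) = 2; b(11) = 11; b(12) = 24; b(13) = 2; b(14) = 23; b(15) = 14; b(16) = 11; b(17) = 13; b(18) = 17; b(19) = 6; b(20) = 29; b(21) = 17; b(22) = 3; b(23) = 14; b(24) = 6; b(25) = 23; b(26) = 22; b(27) = 16; b(28) = 19; b(29) = 22; b(30) = 8; b(31) = 14; b(32) = 16; b(33) = 3; b(34) = 12; b(35) = 31; b(36) = 4; b(37) = 12; b(38) = 33; b(39) = 14; b(40) = 31; b(41) = 8; b(42) = 32; b(43) = 1; b(44) = 34; b(45) = 32; b(46) = 18; b(47) = 14; b(48) = 1; b(49) = 33.
The sequence repeats with period 48.
So b(147) = b(0 + ((147-0) mod 48)) = b(3) = 26.

26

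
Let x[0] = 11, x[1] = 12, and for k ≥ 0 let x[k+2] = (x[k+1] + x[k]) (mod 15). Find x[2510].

4

We have x[0] = 11, x[1] = 12, x[2] = 8, x[3] = 5, x[4] = 13, x[5] = 3, x[6] = 1, x[7] = 4, x[8] = 5, x[9] = 9, x[10] = 14, x[11] = 8, x[12] = 7, x[13] = 0, x[14] = 7, x[15] = 7, x[16] = 14, x[17] = 6, x[18] = 5, x[19] = 11, x[20] = 1, x[21] = 12, x[22] = 13, x[23] = 10, x[24] = 8, x[25] = 3, x[26] = 11, x[27] = 14, x[28] = 10, x[29] = 9, x[30] = 4, x[31] = 13, x[32] = 2, x[33] = 0, x[34] = 2, x[35] = 2, x[36] = 4, x[37] = 6, x[38] = 10, x[39] = 1, x[40] = 11, x[41] = 12.
The sequence repeats with period 40.
So x[2510] = x[0 + ((2510-0) mod 40)] = x[30] = 4.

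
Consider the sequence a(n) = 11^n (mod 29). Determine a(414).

Computing terms: a(1) = 11,  a(2) = 5,  a(3) = 26,  a(4) = 25,  a(5) = 14,  a(6) = 9,  a(7) = 12,  a(8) = 16,  a(9) = 2,  a(10) = 22,  a(11) = 10,  a(12) = 23,  a(13) = 21,  a(14) = 28,  a(15) = 18,  a(16) = 24,  a(17) = 3,  a(18) = 4,  a(19) = 15,  a(20) = 20,  a(21) = 17,  a(22) = 13,  a(23) = 27,  a(24) = 7,  a(25) = 19,  a(26) = 6,  a(27) = 8,  a(28) = 1,  a(29) = 11.
Since a(29) = a(1) = 11, the sequence is periodic with period 28.
(414 - 1) mod 28 = 21, so a(414) = a(22) = 13.

13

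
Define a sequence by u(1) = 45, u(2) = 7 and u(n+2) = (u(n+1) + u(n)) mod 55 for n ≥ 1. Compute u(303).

Computing terms: u(1) = 45,  u(2) = 7,  u(3) = 52,  u(4) = 4,  u(5) = 1,  u(6) = 5,  u(7) = 6,  u(8) = 11,  u(9) = 17,  u(10) = 28,  u(11) = 45,  u(12) = 18,  u(13) = 8,  u(14) = 26,  u(15) = 34,  u(16) = 5,  u(17) = 39,  u(18) = 44,  u(19) = 28,  u(20) = 17,  u(21) = 45,  u(22) = 7.
The sequence repeats with period 20.
So u(303) = u(1 + ((303-1) mod 20)) = u(3) = 52.

52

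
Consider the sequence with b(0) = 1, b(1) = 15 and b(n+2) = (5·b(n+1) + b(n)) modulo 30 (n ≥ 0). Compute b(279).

25

b(0) = 1,  b(1) = 15,  b(2) = 16,  b(3) = 5,  b(4) = 11,  b(5) = 0,  b(6) = 11,  b(7) = 25,  b(8) = 16,  b(9) = 15,  b(10) = 1,  b(11) = 20,  b(12) = 11,  b(13) = 15,  b(14) = 26,  b(15) = 25,  b(16) = 1,  b(17) = 0,  b(18) = 1,  b(19) = 5,  b(20) = 26,  b(21) = 15,  b(22) = 11,  b(23) = 10,  b(24) = 1,  b(25) = 15.
The sequence repeats with period 24.
So b(279) = b(0 + ((279-0) mod 24)) = b(15) = 25.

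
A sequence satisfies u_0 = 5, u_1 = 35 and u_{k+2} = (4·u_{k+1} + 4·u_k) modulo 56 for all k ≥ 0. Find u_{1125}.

u_0 = 5, u_1 = 35, u_2 = 48, u_3 = 52, u_4 = 8, u_5 = 16, u_6 = 40, u_7 = 0, u_8 = 48, u_9 = 24, u_{10} = 8, u_{11} = 16.
Since (u_{10}, u_{11}) = (u_4, u_5) = (8, 16) (two consecutive terms determine the rest), the sequence is eventually periodic: after a pre-period of length 4 it cycles with period 6.
For k ≥ 4, u_k depends only on (k - 4) mod 6. (1125 - 4) mod 6 = 5, so u_{1125} = u_9 = 24.

24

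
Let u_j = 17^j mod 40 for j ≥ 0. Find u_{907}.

We have u_0 = 1, u_1 = 17, u_2 = 9, u_3 = 33, u_4 = 1.
Since u_4 = u_0 = 1, the sequence is periodic with period 4.
(907 - 0) mod 4 = 3, so u_{907} = u_3 = 33.

33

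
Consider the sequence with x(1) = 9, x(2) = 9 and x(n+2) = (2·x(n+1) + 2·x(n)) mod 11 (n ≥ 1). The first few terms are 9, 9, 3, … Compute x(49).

We have x(1) = 9, x(2) = 9, x(3) = 3, x(4) = 2, x(5) = 10, x(6) = 2, x(7) = 2, x(8) = 8, x(9) = 9, x(10) = 1, x(11) = 9, x(12) = 9.
The sequence repeats with period 10.
So x(49) = x(1 + ((49-1) mod 10)) = x(9) = 9.

9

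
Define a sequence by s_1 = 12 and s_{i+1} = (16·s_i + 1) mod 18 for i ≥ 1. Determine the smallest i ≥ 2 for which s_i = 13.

Computing terms: s_1 = 12, s_2 = 13, s_3 = 11, s_4 = 15, s_5 = 7, s_6 = 5, s_7 = 9, s_8 = 1, s_9 = 17, s_{10} = 3, s_{11} = 13.
Since s_{11} = s_2 = 13, the sequence is eventually periodic: after a pre-period of length 1 it cycles with period 9.
The value 13 first appears (with i ≥ 2) at s_2.

2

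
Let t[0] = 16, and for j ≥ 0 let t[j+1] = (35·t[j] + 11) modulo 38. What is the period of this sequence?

Listing terms: t[0] = 16,  t[1] = 1,  t[2] = 8,  t[3] = 25,  t[4] = 12,  t[5] = 13,  t[6] = 10,  t[7] = 19,  t[8] = 30,  t[9] = 35,  t[10] = 20,  t[11] = 27,  t[12] = 6,  t[13] = 31,  t[14] = 32,  t[15] = 29,  t[16] = 0,  t[17] = 11,  t[18] = 16.
The sequence repeats with period 18.

18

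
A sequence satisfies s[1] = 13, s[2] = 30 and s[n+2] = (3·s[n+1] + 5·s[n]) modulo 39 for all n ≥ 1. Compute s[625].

s[1] = 13, s[2] = 30, s[3] = 38, s[4] = 30, s[5] = 7, s[6] = 15, s[7] = 2, s[8] = 3, s[9] = 19, s[10] = 33, s[11] = 38, s[12] = 6, s[13] = 13, s[14] = 30.
The sequence repeats with period 12.
(625 - 1) mod 12 = 0, so s[625] = s[1] = 13.

13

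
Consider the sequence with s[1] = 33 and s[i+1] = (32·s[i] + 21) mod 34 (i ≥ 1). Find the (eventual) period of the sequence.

8

We have s[1] = 33,  s[2] = 23,  s[3] = 9,  s[4] = 3,  s[5] = 15,  s[6] = 25,  s[7] = 5,  s[8] = 11,  s[9] = 33.
Since s[9] = s[1] = 33, the sequence is periodic with period 8.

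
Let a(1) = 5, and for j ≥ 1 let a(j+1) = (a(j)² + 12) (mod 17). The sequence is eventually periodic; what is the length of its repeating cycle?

3

Listing terms: a(1) = 5, a(2) = 3, a(3) = 4, a(4) = 11, a(5) = 14, a(6) = 4.
Since a(6) = a(3) = 4, the sequence is eventually periodic: after a pre-period of length 2 it cycles with period 3.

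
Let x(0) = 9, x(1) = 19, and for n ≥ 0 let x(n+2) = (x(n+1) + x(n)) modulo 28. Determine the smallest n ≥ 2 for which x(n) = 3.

15

x(0) = 9,  x(1) = 19,  x(2) = 0,  x(3) = 19,  x(4) = 19,  x(5) = 10,  x(6) = 1,  x(7) = 11,  x(8) = 12,  x(9) = 23,  x(10) = 7,  x(11) = 2,  x(12) = 9,  x(13) = 11,  x(14) = 20,  x(15) = 3,  x(16) = 23,  x(17) = 26,  x(18) = 21,  x(19) = 19,  x(20) = 12,  x(21) = 3,  x(22) = 15,  x(23) = 18,  x(24) = 5,  x(25) = 23,  x(26) = 0,  x(27) = 23,  x(28) = 23,  x(29) = 18,  x(30) = 13,  x(31) = 3,  x(32) = 16,  x(33) = 19,  x(34) = 7,  x(35) = 26,  x(36) = 5,  x(37) = 3,  x(38) = 8,  x(39) = 11,  x(40) = 19,  x(41) = 2,  x(42) = 21,  x(43) = 23,  x(44) = 16,  x(45) = 11,  x(46) = 27,  x(47) = 10,  x(48) = 9,  x(49) = 19.
Since (x(48), x(49)) = (x(0), x(1)) = (9, 19) (two consecutive terms determine the rest), the sequence is periodic with period 48.
The value 3 first appears (with n ≥ 2) at x(15).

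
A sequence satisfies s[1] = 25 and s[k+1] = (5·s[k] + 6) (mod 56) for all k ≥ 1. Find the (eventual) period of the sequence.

12

Computing terms: s[1] = 25,  s[2] = 19,  s[3] = 45,  s[4] = 7,  s[5] = 41,  s[6] = 43,  s[7] = 53,  s[8] = 47,  s[9] = 17,  s[10] = 35,  s[11] = 13,  s[12] = 15,  s[13] = 25.
The sequence repeats with period 12.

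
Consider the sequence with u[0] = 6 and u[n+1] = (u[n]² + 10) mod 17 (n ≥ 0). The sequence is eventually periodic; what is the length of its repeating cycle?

3

Listing terms: u[0] = 6, u[1] = 12, u[2] = 1, u[3] = 11, u[4] = 12.
Since u[4] = u[1] = 12, the sequence is eventually periodic: after a pre-period of length 1 it cycles with period 3.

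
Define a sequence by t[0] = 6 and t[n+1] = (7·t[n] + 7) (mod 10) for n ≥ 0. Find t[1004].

Listing terms: t[0] = 6; t[1] = 9; t[2] = 0; t[3] = 7; t[4] = 6.
The sequence repeats with period 4.
So t[1004] = t[0 + ((1004-0) mod 4)] = t[0] = 6.

6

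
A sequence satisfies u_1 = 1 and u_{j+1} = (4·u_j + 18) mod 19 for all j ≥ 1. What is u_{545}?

u_1 = 1; u_2 = 3; u_3 = 11; u_4 = 5; u_5 = 0; u_6 = 18; u_7 = 14; u_8 = 17; u_9 = 10; u_{10} = 1.
The sequence repeats with period 9.
(545 - 1) mod 9 = 4, so u_{545} = u_5 = 0.

0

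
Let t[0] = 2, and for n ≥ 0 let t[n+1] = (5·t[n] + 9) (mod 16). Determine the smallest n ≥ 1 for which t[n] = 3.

1

Listing terms: t[0] = 2, t[1] = 3, t[2] = 8, t[3] = 1, t[4] = 14, t[5] = 15, t[6] = 4, t[7] = 13, t[8] = 10, t[9] = 11, t[10] = 0, t[11] = 9, t[12] = 6, t[13] = 7, t[14] = 12, t[15] = 5, t[16] = 2.
The sequence repeats with period 16.
The value 3 first appears (with n ≥ 1) at t[1].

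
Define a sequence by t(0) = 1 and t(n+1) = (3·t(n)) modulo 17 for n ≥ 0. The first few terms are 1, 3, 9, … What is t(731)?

7

t(0) = 1; t(1) = 3; t(2) = 9; t(3) = 10; t(4) = 13; t(5) = 5; t(6) = 15; t(7) = 11; t(8) = 16; t(9) = 14; t(10) = 8; t(11) = 7; t(12) = 4; t(13) = 12; t(14) = 2; t(15) = 6; t(16) = 1.
The sequence repeats with period 16.
So t(731) = t(0 + ((731-0) mod 16)) = t(11) = 7.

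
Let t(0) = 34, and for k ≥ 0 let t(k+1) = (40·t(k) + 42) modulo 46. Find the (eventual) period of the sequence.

22

t(0) = 34; t(1) = 22; t(2) = 2; t(3) = 30; t(4) = 0; t(5) = 42; t(6) = 20; t(7) = 14; t(8) = 4; t(9) = 18; t(10) = 26; t(11) = 24; t(12) = 36; t(13) = 10; t(14) = 28; t(15) = 12; t(16) = 16; t(17) = 38; t(18) = 44; t(19) = 8; t(20) = 40; t(21) = 32; t(22) = 34.
Since t(22) = t(0) = 34, the sequence is periodic with period 22.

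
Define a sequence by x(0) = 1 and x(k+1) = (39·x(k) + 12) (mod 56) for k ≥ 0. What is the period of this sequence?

6

We have x(0) = 1, x(1) = 51, x(2) = 41, x(3) = 43, x(4) = 9, x(5) = 27, x(6) = 1.
Since x(6) = x(0) = 1, the sequence is periodic with period 6.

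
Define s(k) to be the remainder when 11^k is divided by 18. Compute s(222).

We have s(0) = 1, s(1) = 11, s(2) = 13, s(3) = 17, s(4) = 7, s(5) = 5, s(6) = 1.
The sequence repeats with period 6.
So s(222) = s(0 + ((222-0) mod 6)) = s(0) = 1.

1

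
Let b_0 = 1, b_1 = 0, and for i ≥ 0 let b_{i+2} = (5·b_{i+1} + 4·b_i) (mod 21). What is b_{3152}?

4

We have b_0 = 1,  b_1 = 0,  b_2 = 4,  b_3 = 20,  b_4 = 11,  b_5 = 9,  b_6 = 5,  b_7 = 19,  b_8 = 10,  b_9 = 0,  b_{10} = 19,  b_{11} = 11,  b_{12} = 5,  b_{13} = 6,  b_{14} = 8,  b_{15} = 1,  b_{16} = 16,  b_{17} = 0,  b_{18} = 1,  b_{19} = 5,  b_{20} = 8,  b_{21} = 18,  b_{22} = 17,  b_{23} = 10,  b_{24} = 13,  b_{25} = 0,  b_{26} = 10,  b_{27} = 8,  b_{28} = 17,  b_{29} = 12,  b_{30} = 2,  b_{31} = 16,  b_{32} = 4,  b_{33} = 0,  b_{34} = 16,  b_{35} = 17,  b_{36} = 2,  b_{37} = 15,  b_{38} = 20,  b_{39} = 13,  b_{40} = 19,  b_{41} = 0,  b_{42} = 13,  b_{43} = 2,  b_{44} = 20,  b_{45} = 3,  b_{46} = 11,  b_{47} = 4,  b_{48} = 1,  b_{49} = 0.
Since (b_{48}, b_{49}) = (b_0, b_1) = (1, 0) (two consecutive terms determine the rest), the sequence is periodic with period 48.
So b_{3152} = b_{0 + ((3152-0) mod 48)} = b_{32} = 4.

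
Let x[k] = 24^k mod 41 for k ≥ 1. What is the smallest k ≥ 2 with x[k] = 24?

41

Listing terms: x[1] = 24,  x[2] = 2,  x[3] = 7,  x[4] = 4,  x[5] = 14,  x[6] = 8,  x[7] = 28,  x[8] = 16,  x[9] = 15,  x[10] = 32,  x[11] = 30,  x[12] = 23,  x[13] = 19,  x[14] = 5,  x[15] = 38,  x[16] = 10,  x[17] = 35,  x[18] = 20,  x[19] = 29,  x[20] = 40,  x[21] = 17,  x[22] = 39,  x[23] = 34,  x[24] = 37,  x[25] = 27,  x[26] = 33,  x[27] = 13,  x[28] = 25,  x[29] = 26,  x[30] = 9,  x[31] = 11,  x[32] = 18,  x[33] = 22,  x[34] = 36,  x[35] = 3,  x[36] = 31,  x[37] = 6,  x[38] = 21,  x[39] = 12,  x[40] = 1,  x[41] = 24.
Since x[41] = x[1] = 24, the sequence is periodic with period 40.
The value 24 next appears (with k ≥ 2) at x[41].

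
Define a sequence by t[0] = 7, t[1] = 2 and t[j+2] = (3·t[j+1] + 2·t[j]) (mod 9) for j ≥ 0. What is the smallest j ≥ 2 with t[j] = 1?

We have t[0] = 7,  t[1] = 2,  t[2] = 2,  t[3] = 1,  t[4] = 7,  t[5] = 5,  t[6] = 2,  t[7] = 7,  t[8] = 7,  t[9] = 8,  t[10] = 2,  t[11] = 4,  t[12] = 7,  t[13] = 2.
Since (t[12], t[13]) = (t[0], t[1]) = (7, 2) (two consecutive terms determine the rest), the sequence is periodic with period 12.
The value 1 first appears (with j ≥ 2) at t[3].

3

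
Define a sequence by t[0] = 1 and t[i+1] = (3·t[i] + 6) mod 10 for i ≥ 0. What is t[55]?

Listing terms: t[0] = 1,  t[1] = 9,  t[2] = 3,  t[3] = 5,  t[4] = 1.
Since t[4] = t[0] = 1, the sequence is periodic with period 4.
So t[55] = t[0 + ((55-0) mod 4)] = t[3] = 5.

5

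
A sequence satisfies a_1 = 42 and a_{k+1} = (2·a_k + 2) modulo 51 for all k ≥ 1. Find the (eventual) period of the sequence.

8

Listing terms: a_1 = 42,  a_2 = 35,  a_3 = 21,  a_4 = 44,  a_5 = 39,  a_6 = 29,  a_7 = 9,  a_8 = 20,  a_9 = 42.
Since a_9 = a_1 = 42, the sequence is periodic with period 8.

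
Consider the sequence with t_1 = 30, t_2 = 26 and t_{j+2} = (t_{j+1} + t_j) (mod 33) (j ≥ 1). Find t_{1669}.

Computing terms: t_1 = 30; t_2 = 26; t_3 = 23; t_4 = 16; t_5 = 6; t_6 = 22; t_7 = 28; t_8 = 17; t_9 = 12; t_{10} = 29; t_{11} = 8; t_{12} = 4; t_{13} = 12; t_{14} = 16; t_{15} = 28; t_{16} = 11; t_{17} = 6; t_{18} = 17; t_{19} = 23; t_{20} = 7; t_{21} = 30; t_{22} = 4; t_{23} = 1; t_{24} = 5; t_{25} = 6; t_{26} = 11; t_{27} = 17; t_{28} = 28; t_{29} = 12; t_{30} = 7; t_{31} = 19; t_{32} = 26; t_{33} = 12; t_{34} = 5; t_{35} = 17; t_{36} = 22; t_{37} = 6; t_{38} = 28; t_{39} = 1; t_{40} = 29; t_{41} = 30; t_{42} = 26.
The sequence repeats with period 40.
(1669 - 1) mod 40 = 28, so t_{1669} = t_{29} = 12.

12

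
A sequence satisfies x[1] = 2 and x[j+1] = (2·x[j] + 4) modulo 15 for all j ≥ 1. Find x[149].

Listing terms: x[1] = 2,  x[2] = 8,  x[3] = 5,  x[4] = 14,  x[5] = 2.
The sequence repeats with period 4.
(149 - 1) mod 4 = 0, so x[149] = x[1] = 2.

2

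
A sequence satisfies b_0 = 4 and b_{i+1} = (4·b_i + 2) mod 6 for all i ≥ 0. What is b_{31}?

0

b_0 = 4,  b_1 = 0,  b_2 = 2,  b_3 = 4.
Since b_3 = b_0 = 4, the sequence is periodic with period 3.
(31 - 0) mod 3 = 1, so b_{31} = b_1 = 0.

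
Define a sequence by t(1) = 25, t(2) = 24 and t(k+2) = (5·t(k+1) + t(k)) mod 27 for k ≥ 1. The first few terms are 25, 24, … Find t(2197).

We have t(1) = 25, t(2) = 24, t(3) = 10, t(4) = 20, t(5) = 2, t(6) = 3, t(7) = 17, t(8) = 7, t(9) = 25, t(10) = 24.
Since (t(9), t(10)) = (t(1), t(2)) = (25, 24) (two consecutive terms determine the rest), the sequence is periodic with period 8.
(2197 - 1) mod 8 = 4, so t(2197) = t(5) = 2.

2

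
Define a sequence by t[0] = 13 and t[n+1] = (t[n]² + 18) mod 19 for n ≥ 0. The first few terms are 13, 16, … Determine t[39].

6

Listing terms: t[0] = 13, t[1] = 16, t[2] = 8, t[3] = 6, t[4] = 16.
Since t[4] = t[1] = 16, the sequence is eventually periodic: after a pre-period of length 1 it cycles with period 3.
For n ≥ 1, t[n] depends only on (n - 1) mod 3. (39 - 1) mod 3 = 2, so t[39] = t[3] = 6.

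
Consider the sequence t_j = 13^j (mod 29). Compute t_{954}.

24

Listing terms: t_1 = 13; t_2 = 24; t_3 = 22; t_4 = 25; t_5 = 6; t_6 = 20; t_7 = 28; t_8 = 16; t_9 = 5; t_{10} = 7; t_{11} = 4; t_{12} = 23; t_{13} = 9; t_{14} = 1; t_{15} = 13.
The sequence repeats with period 14.
So t_{954} = t_{1 + ((954-1) mod 14)} = t_2 = 24.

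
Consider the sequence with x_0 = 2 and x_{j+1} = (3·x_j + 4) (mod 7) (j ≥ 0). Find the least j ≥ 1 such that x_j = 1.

3

Listing terms: x_0 = 2; x_1 = 3; x_2 = 6; x_3 = 1; x_4 = 0; x_5 = 4; x_6 = 2.
The sequence repeats with period 6.
The value 1 first appears (with j ≥ 1) at x_3.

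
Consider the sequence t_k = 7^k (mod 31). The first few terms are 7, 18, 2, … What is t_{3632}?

18

We have t_1 = 7, t_2 = 18, t_3 = 2, t_4 = 14, t_5 = 5, t_6 = 4, t_7 = 28, t_8 = 10, t_9 = 8, t_{10} = 25, t_{11} = 20, t_{12} = 16, t_{13} = 19, t_{14} = 9, t_{15} = 1, t_{16} = 7.
The sequence repeats with period 15.
So t_{3632} = t_{1 + ((3632-1) mod 15)} = t_2 = 18.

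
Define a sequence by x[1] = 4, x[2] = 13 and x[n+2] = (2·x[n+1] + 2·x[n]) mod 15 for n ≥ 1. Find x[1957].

1

Listing terms: x[1] = 4; x[2] = 13; x[3] = 4; x[4] = 4; x[5] = 1; x[6] = 10; x[7] = 7; x[8] = 4; x[9] = 7; x[10] = 7; x[11] = 13; x[12] = 10; x[13] = 1; x[14] = 7; x[15] = 1; x[16] = 1; x[17] = 4; x[18] = 10; x[19] = 13; x[20] = 1; x[21] = 13; x[22] = 13; x[23] = 7; x[24] = 10; x[25] = 4; x[26] = 13.
The sequence repeats with period 24.
So x[1957] = x[1 + ((1957-1) mod 24)] = x[13] = 1.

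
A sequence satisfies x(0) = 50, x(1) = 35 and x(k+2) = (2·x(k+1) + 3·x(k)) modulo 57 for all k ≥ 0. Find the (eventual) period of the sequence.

18

Computing terms: x(0) = 50, x(1) = 35, x(2) = 49, x(3) = 32, x(4) = 40, x(5) = 5, x(6) = 16, x(7) = 47, x(8) = 28, x(9) = 26, x(10) = 22, x(11) = 8, x(12) = 25, x(13) = 17, x(14) = 52, x(15) = 41, x(16) = 10, x(17) = 29, x(18) = 31, x(19) = 35, x(20) = 49.
Since (x(19), x(20)) = (x(1), x(2)) = (35, 49) (two consecutive terms determine the rest), the sequence is eventually periodic: after a pre-period of length 1 it cycles with period 18.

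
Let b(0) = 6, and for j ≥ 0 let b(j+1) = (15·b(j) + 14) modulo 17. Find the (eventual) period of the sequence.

b(0) = 6, b(1) = 2, b(2) = 10, b(3) = 11, b(4) = 9, b(5) = 13, b(6) = 5, b(7) = 4, b(8) = 6.
Since b(8) = b(0) = 6, the sequence is periodic with period 8.

8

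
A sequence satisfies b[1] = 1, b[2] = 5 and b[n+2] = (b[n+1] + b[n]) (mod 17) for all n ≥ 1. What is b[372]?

b[1] = 1,  b[2] = 5,  b[3] = 6,  b[4] = 11,  b[5] = 0,  b[6] = 11,  b[7] = 11,  b[8] = 5,  b[9] = 16,  b[10] = 4,  b[11] = 3,  b[12] = 7,  b[13] = 10,  b[14] = 0,  b[15] = 10,  b[16] = 10,  b[17] = 3,  b[18] = 13,  b[19] = 16,  b[20] = 12,  b[21] = 11,  b[22] = 6,  b[23] = 0,  b[24] = 6,  b[25] = 6,  b[26] = 12,  b[27] = 1,  b[28] = 13,  b[29] = 14,  b[30] = 10,  b[31] = 7,  b[32] = 0,  b[33] = 7,  b[34] = 7,  b[35] = 14,  b[36] = 4,  b[37] = 1,  b[38] = 5.
The sequence repeats with period 36.
So b[372] = b[1 + ((372-1) mod 36)] = b[12] = 7.

7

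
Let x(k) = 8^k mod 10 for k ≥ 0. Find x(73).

Listing terms: x(0) = 1, x(1) = 8, x(2) = 4, x(3) = 2, x(4) = 6, x(5) = 8.
Since x(5) = x(1) = 8, the sequence is eventually periodic: after a pre-period of length 1 it cycles with period 4.
For k ≥ 1, x(k) depends only on (k - 1) mod 4. (73 - 1) mod 4 = 0, so x(73) = x(1) = 8.

8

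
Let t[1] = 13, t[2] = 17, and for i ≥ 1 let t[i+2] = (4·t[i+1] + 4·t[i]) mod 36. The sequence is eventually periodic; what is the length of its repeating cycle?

24

We have t[1] = 13; t[2] = 17; t[3] = 12; t[4] = 8; t[5] = 8; t[6] = 28; t[7] = 0; t[8] = 4; t[9] = 16; t[10] = 8; t[11] = 24; t[12] = 20; t[13] = 32; t[14] = 28; t[15] = 24; t[16] = 28; t[17] = 28; t[18] = 8; t[19] = 0; t[20] = 32; t[21] = 20; t[22] = 28; t[23] = 12; t[24] = 16; t[25] = 4; t[26] = 8; t[27] = 12; t[28] = 8.
Since (t[27], t[28]) = (t[3], t[4]) = (12, 8) (two consecutive terms determine the rest), the sequence is eventually periodic: after a pre-period of length 2 it cycles with period 24.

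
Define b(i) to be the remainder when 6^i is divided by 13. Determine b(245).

b(1) = 6, b(2) = 10, b(3) = 8, b(4) = 9, b(5) = 2, b(6) = 12, b(7) = 7, b(8) = 3, b(9) = 5, b(10) = 4, b(11) = 11, b(12) = 1, b(13) = 6.
The sequence repeats with period 12.
So b(245) = b(1 + ((245-1) mod 12)) = b(5) = 2.

2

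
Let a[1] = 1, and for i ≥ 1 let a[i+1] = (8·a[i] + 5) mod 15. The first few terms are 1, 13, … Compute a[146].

13

We have a[1] = 1, a[2] = 13, a[3] = 4, a[4] = 7, a[5] = 1.
The sequence repeats with period 4.
So a[146] = a[1 + ((146-1) mod 4)] = a[2] = 13.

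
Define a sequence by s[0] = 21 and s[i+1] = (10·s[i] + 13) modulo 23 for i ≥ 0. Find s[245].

18

s[0] = 21, s[1] = 16, s[2] = 12, s[3] = 18, s[4] = 9, s[5] = 11, s[6] = 8, s[7] = 1, s[8] = 0, s[9] = 13, s[10] = 5, s[11] = 17, s[12] = 22, s[13] = 3, s[14] = 20, s[15] = 6, s[16] = 4, s[17] = 7, s[18] = 14, s[19] = 15, s[20] = 2, s[21] = 10, s[22] = 21.
Since s[22] = s[0] = 21, the sequence is periodic with period 22.
So s[245] = s[0 + ((245-0) mod 22)] = s[3] = 18.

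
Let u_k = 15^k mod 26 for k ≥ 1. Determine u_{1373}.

u_1 = 15, u_2 = 17, u_3 = 21, u_4 = 3, u_5 = 19, u_6 = 25, u_7 = 11, u_8 = 9, u_9 = 5, u_{10} = 23, u_{11} = 7, u_{12} = 1, u_{13} = 15.
The sequence repeats with period 12.
So u_{1373} = u_{1 + ((1373-1) mod 12)} = u_5 = 19.

19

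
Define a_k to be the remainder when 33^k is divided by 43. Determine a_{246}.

Computing terms: a_0 = 1; a_1 = 33; a_2 = 14; a_3 = 32; a_4 = 24; a_5 = 18; a_6 = 35; a_7 = 37; a_8 = 17; a_9 = 2; a_{10} = 23; a_{11} = 28; a_{12} = 21; a_{13} = 5; a_{14} = 36; a_{15} = 27; a_{16} = 31; a_{17} = 34; a_{18} = 4; a_{19} = 3; a_{20} = 13; a_{21} = 42; a_{22} = 10; a_{23} = 29; a_{24} = 11; a_{25} = 19; a_{26} = 25; a_{27} = 8; a_{28} = 6; a_{29} = 26; a_{30} = 41; a_{31} = 20; a_{32} = 15; a_{33} = 22; a_{34} = 38; a_{35} = 7; a_{36} = 16; a_{37} = 12; a_{38} = 9; a_{39} = 39; a_{40} = 40; a_{41} = 30; a_{42} = 1.
Since a_{42} = a_0 = 1, the sequence is periodic with period 42.
(246 - 0) mod 42 = 36, so a_{246} = a_{36} = 16.

16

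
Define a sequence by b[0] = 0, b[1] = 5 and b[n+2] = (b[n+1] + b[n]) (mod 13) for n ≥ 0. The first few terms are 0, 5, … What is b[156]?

b[0] = 0, b[1] = 5, b[2] = 5, b[3] = 10, b[4] = 2, b[5] = 12, b[6] = 1, b[7] = 0, b[8] = 1, b[9] = 1, b[10] = 2, b[11] = 3, b[12] = 5, b[13] = 8, b[14] = 0, b[15] = 8, b[16] = 8, b[17] = 3, b[18] = 11, b[19] = 1, b[20] = 12, b[21] = 0, b[22] = 12, b[23] = 12, b[24] = 11, b[25] = 10, b[26] = 8, b[27] = 5, b[28] = 0, b[29] = 5.
Since (b[28], b[29]) = (b[0], b[1]) = (0, 5) (two consecutive terms determine the rest), the sequence is periodic with period 28.
So b[156] = b[0 + ((156-0) mod 28)] = b[16] = 8.

8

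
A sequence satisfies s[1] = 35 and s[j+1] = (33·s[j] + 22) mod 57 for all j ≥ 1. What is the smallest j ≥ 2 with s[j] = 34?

9

Computing terms: s[1] = 35,  s[2] = 37,  s[3] = 46,  s[4] = 1,  s[5] = 55,  s[6] = 13,  s[7] = 52,  s[8] = 28,  s[9] = 34,  s[10] = 4,  s[11] = 40,  s[12] = 31,  s[13] = 19,  s[14] = 22,  s[15] = 7,  s[16] = 25,  s[17] = 49,  s[18] = 43,  s[19] = 16,  s[20] = 37.
Since s[20] = s[2] = 37, the sequence is eventually periodic: after a pre-period of length 1 it cycles with period 18.
The value 34 first appears (with j ≥ 2) at s[9].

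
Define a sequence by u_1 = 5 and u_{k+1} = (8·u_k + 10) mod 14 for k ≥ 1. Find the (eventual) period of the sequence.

Computing terms: u_1 = 5; u_2 = 8; u_3 = 4; u_4 = 0; u_5 = 10; u_6 = 6; u_7 = 2; u_8 = 12; u_9 = 8.
Since u_9 = u_2 = 8, the sequence is eventually periodic: after a pre-period of length 1 it cycles with period 7.

7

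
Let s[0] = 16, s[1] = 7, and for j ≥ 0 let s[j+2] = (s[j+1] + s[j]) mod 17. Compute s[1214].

2

Computing terms: s[0] = 16, s[1] = 7, s[2] = 6, s[3] = 13, s[4] = 2, s[5] = 15, s[6] = 0, s[7] = 15, s[8] = 15, s[9] = 13, s[10] = 11, s[11] = 7, s[12] = 1, s[13] = 8, s[14] = 9, s[15] = 0, s[16] = 9, s[17] = 9, s[18] = 1, s[19] = 10, s[20] = 11, s[21] = 4, s[22] = 15, s[23] = 2, s[24] = 0, s[25] = 2, s[26] = 2, s[27] = 4, s[28] = 6, s[29] = 10, s[30] = 16, s[31] = 9, s[32] = 8, s[33] = 0, s[34] = 8, s[35] = 8, s[36] = 16, s[37] = 7.
Since (s[36], s[37]) = (s[0], s[1]) = (16, 7) (two consecutive terms determine the rest), the sequence is periodic with period 36.
(1214 - 0) mod 36 = 26, so s[1214] = s[26] = 2.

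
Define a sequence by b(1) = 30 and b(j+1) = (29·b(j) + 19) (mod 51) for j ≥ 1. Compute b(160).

Computing terms: b(1) = 30; b(2) = 22; b(3) = 45; b(4) = 49; b(5) = 12; b(6) = 10; b(7) = 3; b(8) = 4; b(9) = 33; b(10) = 7; b(11) = 18; b(12) = 31; b(13) = 0; b(14) = 19; b(15) = 9; b(16) = 25; b(17) = 30.
Since b(17) = b(1) = 30, the sequence is periodic with period 16.
So b(160) = b(1 + ((160-1) mod 16)) = b(16) = 25.

25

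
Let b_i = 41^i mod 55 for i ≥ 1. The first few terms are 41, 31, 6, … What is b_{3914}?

26

Listing terms: b_1 = 41, b_2 = 31, b_3 = 6, b_4 = 26, b_5 = 21, b_6 = 36, b_7 = 46, b_8 = 16, b_9 = 51, b_{10} = 1, b_{11} = 41.
Since b_{11} = b_1 = 41, the sequence is periodic with period 10.
So b_{3914} = b_{1 + ((3914-1) mod 10)} = b_4 = 26.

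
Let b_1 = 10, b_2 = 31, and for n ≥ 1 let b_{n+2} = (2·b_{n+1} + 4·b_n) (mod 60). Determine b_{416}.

Computing terms: b_1 = 10,  b_2 = 31,  b_3 = 42,  b_4 = 28,  b_5 = 44,  b_6 = 20,  b_7 = 36,  b_8 = 32,  b_9 = 28,  b_{10} = 4,  b_{11} = 0,  b_{12} = 16,  b_{13} = 32,  b_{14} = 8,  b_{15} = 24,  b_{16} = 20,  b_{17} = 16,  b_{18} = 52,  b_{19} = 48,  b_{20} = 4,  b_{21} = 20,  b_{22} = 56,  b_{23} = 12,  b_{24} = 8,  b_{25} = 4,  b_{26} = 40,  b_{27} = 36,  b_{28} = 52,  b_{29} = 8,  b_{30} = 44,  b_{31} = 0,  b_{32} = 56,  b_{33} = 52,  b_{34} = 28,  b_{35} = 24,  b_{36} = 40,  b_{37} = 56,  b_{38} = 32,  b_{39} = 48,  b_{40} = 44,  b_{41} = 40,  b_{42} = 16,  b_{43} = 12,  b_{44} = 28,  b_{45} = 44.
Since (b_{44}, b_{45}) = (b_4, b_5) = (28, 44) (two consecutive terms determine the rest), the sequence is eventually periodic: after a pre-period of length 3 it cycles with period 40.
For n ≥ 4, b_n depends only on (n - 4) mod 40. (416 - 4) mod 40 = 12, so b_{416} = b_{16} = 20.

20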